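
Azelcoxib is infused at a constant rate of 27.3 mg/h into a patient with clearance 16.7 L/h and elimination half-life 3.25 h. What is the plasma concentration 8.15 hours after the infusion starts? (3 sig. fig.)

Css = rate / CL = 27.3 / 16.7 = 1.635 µg/mL
k = ln 2 / 3.25 = 0.2133 h⁻¹
C(t) = Css (1 − e^(−kt)) = 1.635 × (1 − e^(−1.738)) = 1.635 × 0.8242 ≈ 1.35 µg/mL

1.35 µg/mL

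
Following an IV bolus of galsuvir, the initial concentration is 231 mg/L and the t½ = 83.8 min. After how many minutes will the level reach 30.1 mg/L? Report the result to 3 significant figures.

246 minutes

k = ln 2 / 83.8 = 0.008271 min⁻¹
C(t) = C₀ e^(−kt)  ⇒  t = ln(C₀/C) / k
t = ln(231/30.1) / 0.008271 = 2.038 / 0.008271 ≈ 246 minutes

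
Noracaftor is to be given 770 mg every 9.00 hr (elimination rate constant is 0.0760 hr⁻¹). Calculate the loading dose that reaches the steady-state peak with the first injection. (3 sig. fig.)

1550 mg

Accumulation ratio R = 1 / (1 − e^(−kτ)) = 1 / (1 − e^(−0.07600×9.00)) = 1 / (1 − 0.5046) = 2.019
Loading dose = maintenance dose × R = 770 × 2.019 ≈ 1550 mg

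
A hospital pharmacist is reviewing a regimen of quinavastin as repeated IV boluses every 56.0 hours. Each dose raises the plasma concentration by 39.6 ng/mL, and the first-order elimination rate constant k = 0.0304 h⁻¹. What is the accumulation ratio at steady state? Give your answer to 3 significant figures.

1.22

Fraction remaining after one interval: e^(−kτ) = e^(−0.03040 × 56.0) = 0.1822
R = 1 / (1 − 0.1822) = 1 / 0.8178 ≈ 1.22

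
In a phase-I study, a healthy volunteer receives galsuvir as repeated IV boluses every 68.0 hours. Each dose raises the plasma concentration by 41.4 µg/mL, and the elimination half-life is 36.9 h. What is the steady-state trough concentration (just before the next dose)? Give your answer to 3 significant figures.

16.0 µg/mL

k = ln 2 / 36.9 = 0.01878 h⁻¹
Fraction remaining after one interval: e^(−kτ) = e^(−0.01878 × 68.0) = 0.2788
R = 1 / (1 − 0.2788) = 1.387
Css,max = 41.4 × 1.387 = 57.40 µg/mL
Css,min = Css,max × e^(−kτ) = 57.40 × 0.2788 ≈ 16.0 µg/mL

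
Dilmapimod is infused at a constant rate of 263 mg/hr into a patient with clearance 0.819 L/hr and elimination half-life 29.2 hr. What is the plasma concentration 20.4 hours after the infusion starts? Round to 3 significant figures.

Css = rate / CL = 263 / 0.819 = 321.1 mg/L
k = ln 2 / 29.2 = 0.02374 hr⁻¹
C(t) = Css (1 − e^(−kt)) = 321.1 × (1 − e^(−0.4843)) = 321.1 × 0.3838 ≈ 123 mg/L

123 mg/L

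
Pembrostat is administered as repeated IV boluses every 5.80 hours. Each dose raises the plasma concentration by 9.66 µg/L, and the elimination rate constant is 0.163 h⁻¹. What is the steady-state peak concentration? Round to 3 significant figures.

15.8 µg/L

Fraction remaining after one interval: e^(−kτ) = e^(−0.1630 × 5.80) = 0.3885
R = 1 / (1 − 0.3885) = 1.635
Css,max = 9.66 × 1.635 ≈ 15.8 µg/L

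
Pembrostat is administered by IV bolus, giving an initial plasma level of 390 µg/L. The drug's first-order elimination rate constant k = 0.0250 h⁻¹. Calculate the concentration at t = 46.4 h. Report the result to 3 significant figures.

C(t) = C₀ e^(−kt) = 390 × e^(−0.02500 × 46.4) = 390 × e^(−1.160) = 390 × 0.3135 ≈ 122 µg/L

122 µg/L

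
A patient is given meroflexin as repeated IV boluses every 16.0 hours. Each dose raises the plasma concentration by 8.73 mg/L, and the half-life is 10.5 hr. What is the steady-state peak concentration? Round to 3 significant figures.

k = ln 2 / 10.5 = 0.06601 hr⁻¹
Fraction remaining after one interval: e^(−kτ) = e^(−0.06601 × 16.0) = 0.3478
R = 1 / (1 − 0.3478) = 1.533
Css,max = 8.73 × 1.533 ≈ 13.4 mg/L

13.4 mg/L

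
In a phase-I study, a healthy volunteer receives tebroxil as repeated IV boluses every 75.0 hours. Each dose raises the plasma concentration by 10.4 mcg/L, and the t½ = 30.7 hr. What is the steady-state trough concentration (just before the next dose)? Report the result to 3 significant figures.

k = ln 2 / 30.7 = 0.02258 hr⁻¹
Fraction remaining after one interval: e^(−kτ) = e^(−0.02258 × 75.0) = 0.1839
R = 1 / (1 − 0.1839) = 1.225
Css,max = 10.4 × 1.225 = 12.74 mcg/L
Css,min = Css,max × e^(−kτ) = 12.74 × 0.1839 ≈ 2.34 mcg/L

2.34 mcg/L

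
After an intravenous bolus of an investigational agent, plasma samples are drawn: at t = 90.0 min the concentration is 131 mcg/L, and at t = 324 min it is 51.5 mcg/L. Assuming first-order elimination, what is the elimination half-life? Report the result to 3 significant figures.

k = ln(C₁/C₂) / (t₂ − t₁) = ln(131/51.5) / (324 − 90.0)
  = 0.9336 / 234.0 = 0.003990 min⁻¹
t½ = ln 2 / k = ln 2 / 0.003990 ≈ 174 minutes

174 minutes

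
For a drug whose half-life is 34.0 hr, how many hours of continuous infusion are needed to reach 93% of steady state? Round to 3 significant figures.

130 hours

k = ln 2 / 34.0 = 0.02039 hr⁻¹
f = 1 − e^(−kt)  ⇒  t = −ln(1 − f) / k
t = −ln(1 − 0.93) / 0.02039 = 2.659 / 0.02039 ≈ 130 hours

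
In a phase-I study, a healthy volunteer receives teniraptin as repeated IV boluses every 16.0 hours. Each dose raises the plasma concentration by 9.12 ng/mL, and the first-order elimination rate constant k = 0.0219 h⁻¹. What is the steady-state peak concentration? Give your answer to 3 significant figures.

Fraction remaining after one interval: e^(−kτ) = e^(−0.02190 × 16.0) = 0.7044
R = 1 / (1 − 0.7044) = 3.383
Css,max = 9.12 × 3.383 ≈ 30.9 ng/mL

30.9 ng/mL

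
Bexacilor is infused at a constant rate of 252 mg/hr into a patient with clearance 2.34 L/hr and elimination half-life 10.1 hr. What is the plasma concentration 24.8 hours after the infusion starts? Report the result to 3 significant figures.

Css = rate / CL = 252 / 2.34 = 107.7 µg/mL
k = ln 2 / 10.1 = 0.06863 hr⁻¹
C(t) = Css (1 − e^(−kt)) = 107.7 × (1 − e^(−1.702)) = 107.7 × 0.8177 ≈ 88.1 µg/mL

88.1 µg/mL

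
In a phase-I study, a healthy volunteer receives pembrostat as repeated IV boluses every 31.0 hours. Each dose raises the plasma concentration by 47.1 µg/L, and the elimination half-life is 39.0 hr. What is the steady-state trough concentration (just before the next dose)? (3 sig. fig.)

64.1 µg/L

k = ln 2 / 39.0 = 0.01777 hr⁻¹
Fraction remaining after one interval: e^(−kτ) = e^(−0.01777 × 31.0) = 0.5764
R = 1 / (1 − 0.5764) = 2.361
Css,max = 47.1 × 2.361 = 111.2 µg/L
Css,min = Css,max × e^(−kτ) = 111.2 × 0.5764 ≈ 64.1 µg/L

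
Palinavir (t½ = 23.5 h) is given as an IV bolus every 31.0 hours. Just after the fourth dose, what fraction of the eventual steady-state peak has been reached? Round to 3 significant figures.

k = ln 2 / 23.5 = 0.02950 h⁻¹
f_n = 1 − e^(−nkτ) = 1 − e^(−4 × 0.02950 × 31.0) = 1 − e^(−3.657) = 1 − 0.02580 ≈ 0.974

0.974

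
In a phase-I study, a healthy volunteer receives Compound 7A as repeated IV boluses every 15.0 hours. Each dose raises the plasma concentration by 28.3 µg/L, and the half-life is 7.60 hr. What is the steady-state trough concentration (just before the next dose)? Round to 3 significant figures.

9.67 µg/L

k = ln 2 / 7.60 = 0.09120 hr⁻¹
Fraction remaining after one interval: e^(−kτ) = e^(−0.09120 × 15.0) = 0.2546
R = 1 / (1 − 0.2546) = 1.342
Css,max = 28.3 × 1.342 = 37.97 µg/L
Css,min = Css,max × e^(−kτ) = 37.97 × 0.2546 ≈ 9.67 µg/L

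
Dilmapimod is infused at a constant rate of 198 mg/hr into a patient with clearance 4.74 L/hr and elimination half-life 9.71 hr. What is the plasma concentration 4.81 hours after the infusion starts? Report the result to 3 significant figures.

Css = rate / CL = 198 / 4.74 = 41.77 mg/L
k = ln 2 / 9.71 = 0.07138 hr⁻¹
C(t) = Css (1 − e^(−kt)) = 41.77 × (1 − e^(−0.3434)) = 41.77 × 0.2906 ≈ 12.1 mg/L

12.1 mg/L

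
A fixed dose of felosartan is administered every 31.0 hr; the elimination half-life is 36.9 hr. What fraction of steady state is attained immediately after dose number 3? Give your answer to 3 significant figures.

k = ln 2 / 36.9 = 0.01878 hr⁻¹
f_n = 1 − e^(−nkτ) = 1 − e^(−3 × 0.01878 × 31.0) = 1 − e^(−1.747) = 1 − 0.1743 ≈ 0.826

0.826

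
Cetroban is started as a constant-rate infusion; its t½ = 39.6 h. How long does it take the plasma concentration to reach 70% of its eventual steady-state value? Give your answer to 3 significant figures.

68.8 hours

k = ln 2 / 39.6 = 0.01750 h⁻¹
f = 1 − e^(−kt)  ⇒  t = −ln(1 − f) / k
t = −ln(1 − 0.7) / 0.01750 = 1.204 / 0.01750 ≈ 68.8 hours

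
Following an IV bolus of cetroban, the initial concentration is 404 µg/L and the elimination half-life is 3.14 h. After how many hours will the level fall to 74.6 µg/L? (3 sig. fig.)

k = ln 2 / 3.14 = 0.2207 h⁻¹
C(t) = C₀ e^(−kt)  ⇒  t = ln(C₀/C) / k
t = ln(404/74.6) / 0.2207 = 1.689 / 0.2207 ≈ 7.65 hours

7.65 hours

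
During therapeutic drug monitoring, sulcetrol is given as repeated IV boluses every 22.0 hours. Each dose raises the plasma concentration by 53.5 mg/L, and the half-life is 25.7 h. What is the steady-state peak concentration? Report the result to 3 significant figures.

k = ln 2 / 25.7 = 0.02697 h⁻¹
Fraction remaining after one interval: e^(−kτ) = e^(−0.02697 × 22.0) = 0.5525
R = 1 / (1 − 0.5525) = 2.234
Css,max = 53.5 × 2.234 ≈ 120 mg/L

120 mg/L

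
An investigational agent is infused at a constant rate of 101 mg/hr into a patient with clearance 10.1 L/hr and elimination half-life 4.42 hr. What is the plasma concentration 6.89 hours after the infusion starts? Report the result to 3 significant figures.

6.61 µg/mL

Css = rate / CL = 101 / 10.1 = 10.00 µg/mL
k = ln 2 / 4.42 = 0.1568 hr⁻¹
C(t) = Css (1 − e^(−kt)) = 10.00 × (1 − e^(−1.080)) = 10.00 × 0.6606 ≈ 6.61 µg/mL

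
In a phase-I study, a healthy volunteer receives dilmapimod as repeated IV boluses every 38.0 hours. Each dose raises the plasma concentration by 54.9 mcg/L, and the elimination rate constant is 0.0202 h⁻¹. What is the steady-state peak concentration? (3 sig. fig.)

Fraction remaining after one interval: e^(−kτ) = e^(−0.02020 × 38.0) = 0.4641
R = 1 / (1 − 0.4641) = 1.866
Css,max = 54.9 × 1.866 ≈ 102 mcg/L

102 mcg/L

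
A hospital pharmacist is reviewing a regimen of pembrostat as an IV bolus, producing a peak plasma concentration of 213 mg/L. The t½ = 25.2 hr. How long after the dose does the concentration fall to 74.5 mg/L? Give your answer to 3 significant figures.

38.2 hours

k = ln 2 / 25.2 = 0.02751 hr⁻¹
C(t) = C₀ e^(−kt)  ⇒  t = ln(C₀/C) / k
t = ln(213/74.5) / 0.02751 = 1.050 / 0.02751 ≈ 38.2 hours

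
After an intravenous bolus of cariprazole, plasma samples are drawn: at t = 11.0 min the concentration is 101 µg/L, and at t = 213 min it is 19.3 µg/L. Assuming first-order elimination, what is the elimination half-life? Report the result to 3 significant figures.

k = ln(C₁/C₂) / (t₂ − t₁) = ln(101/19.3) / (213 − 11.0)
  = 1.655 / 202.0 = 0.008193 min⁻¹
t½ = ln 2 / k = ln 2 / 0.008193 ≈ 84.6 minutes

84.6 minutes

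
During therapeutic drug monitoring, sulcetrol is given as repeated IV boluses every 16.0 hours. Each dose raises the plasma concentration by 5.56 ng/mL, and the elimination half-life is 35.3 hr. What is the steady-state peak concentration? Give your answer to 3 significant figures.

k = ln 2 / 35.3 = 0.01964 hr⁻¹
Fraction remaining after one interval: e^(−kτ) = e^(−0.01964 × 16.0) = 0.7304
R = 1 / (1 − 0.7304) = 3.709
Css,max = 5.56 × 3.709 ≈ 20.6 ng/mL

20.6 ng/mL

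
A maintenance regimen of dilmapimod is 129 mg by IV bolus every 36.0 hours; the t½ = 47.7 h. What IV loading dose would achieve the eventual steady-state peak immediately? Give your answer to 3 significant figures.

317 mg

k = ln 2 / 47.7 = 0.01453 h⁻¹
Accumulation ratio R = 1 / (1 − e^(−kτ)) = 1 / (1 − e^(−0.01453×36.0)) = 1 / (1 − 0.5927) = 2.455
Loading dose = maintenance dose × R = 129 × 2.455 ≈ 317 mg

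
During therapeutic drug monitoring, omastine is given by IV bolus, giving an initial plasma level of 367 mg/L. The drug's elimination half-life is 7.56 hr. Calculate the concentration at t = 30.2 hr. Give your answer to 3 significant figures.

23.0 mg/L

k = ln 2 / 7.56 = 0.09169 hr⁻¹
30.2 hr is 3.995 half-lives, so C = 367 × (1/2)^3.995 = 367 × 0.06273 ≈ 23.0 mg/L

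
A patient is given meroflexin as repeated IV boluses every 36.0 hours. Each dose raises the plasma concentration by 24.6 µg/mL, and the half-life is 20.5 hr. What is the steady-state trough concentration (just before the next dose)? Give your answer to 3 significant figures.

10.3 µg/mL

k = ln 2 / 20.5 = 0.03381 hr⁻¹
Fraction remaining after one interval: e^(−kτ) = e^(−0.03381 × 36.0) = 0.2960
R = 1 / (1 − 0.2960) = 1.421
Css,max = 24.6 × 1.421 = 34.95 µg/mL
Css,min = Css,max × e^(−kτ) = 34.95 × 0.2960 ≈ 10.3 µg/mL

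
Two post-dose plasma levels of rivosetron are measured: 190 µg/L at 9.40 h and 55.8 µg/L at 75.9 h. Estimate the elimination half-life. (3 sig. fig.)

37.6 hours

k = ln(C₁/C₂) / (t₂ − t₁) = ln(190/55.8) / (75.9 − 9.40)
  = 1.225 / 66.50 = 0.01842 h⁻¹
t½ = ln 2 / k = ln 2 / 0.01842 ≈ 37.6 hours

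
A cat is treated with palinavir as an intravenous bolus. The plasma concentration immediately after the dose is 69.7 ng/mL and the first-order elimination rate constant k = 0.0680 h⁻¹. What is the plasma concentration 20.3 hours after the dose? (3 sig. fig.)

17.5 ng/mL

C(t) = C₀ e^(−kt) = 69.7 × e^(−0.06800 × 20.3) = 69.7 × e^(−1.380) = 69.7 × 0.2515 ≈ 17.5 ng/mL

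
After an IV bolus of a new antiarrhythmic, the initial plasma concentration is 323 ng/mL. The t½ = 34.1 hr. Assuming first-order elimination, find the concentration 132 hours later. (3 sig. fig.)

k = ln 2 / 34.1 = 0.02033 hr⁻¹
132 hr is 3.871 half-lives, so C = 323 × (1/2)^3.871 = 323 × 0.06835 ≈ 22.1 ng/mL

22.1 ng/mL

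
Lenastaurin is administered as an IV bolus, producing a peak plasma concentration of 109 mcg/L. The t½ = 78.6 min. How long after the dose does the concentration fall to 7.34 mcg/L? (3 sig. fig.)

k = ln 2 / 78.6 = 0.008819 min⁻¹
C(t) = C₀ e^(−kt)  ⇒  t = ln(C₀/C) / k
t = ln(109/7.34) / 0.008819 = 2.698 / 0.008819 ≈ 306 minutes

306 minutes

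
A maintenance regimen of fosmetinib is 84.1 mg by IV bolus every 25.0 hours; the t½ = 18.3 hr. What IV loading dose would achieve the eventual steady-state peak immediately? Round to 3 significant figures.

137 mg

k = ln 2 / 18.3 = 0.03788 hr⁻¹
Accumulation ratio R = 1 / (1 − e^(−kτ)) = 1 / (1 − e^(−0.03788×25.0)) = 1 / (1 − 0.3879) = 1.634
Loading dose = maintenance dose × R = 84.1 × 1.634 ≈ 137 mg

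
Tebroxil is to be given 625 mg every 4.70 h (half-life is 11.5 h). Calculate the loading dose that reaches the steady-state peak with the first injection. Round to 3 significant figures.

2530 mg

k = ln 2 / 11.5 = 0.06027 h⁻¹
Accumulation ratio R = 1 / (1 − e^(−kτ)) = 1 / (1 − e^(−0.06027×4.70)) = 1 / (1 − 0.7533) = 4.054
Loading dose = maintenance dose × R = 625 × 4.054 ≈ 2530 mg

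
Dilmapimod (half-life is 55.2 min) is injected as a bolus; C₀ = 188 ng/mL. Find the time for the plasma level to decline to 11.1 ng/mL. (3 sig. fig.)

k = ln 2 / 55.2 = 0.01256 min⁻¹
C(t) = C₀ e^(−kt)  ⇒  t = ln(C₀/C) / k
t = ln(188/11.1) / 0.01256 = 2.829 / 0.01256 ≈ 225 minutes

225 minutes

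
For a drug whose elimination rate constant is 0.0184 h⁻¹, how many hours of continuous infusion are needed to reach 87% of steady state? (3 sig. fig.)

f = 1 − e^(−kt)  ⇒  t = −ln(1 − f) / k
t = −ln(1 − 0.87) / 0.01840 = 2.040 / 0.01840 ≈ 111 hours

111 hours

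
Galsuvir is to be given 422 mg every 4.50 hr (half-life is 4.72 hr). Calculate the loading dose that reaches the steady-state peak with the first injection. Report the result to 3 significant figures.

k = ln 2 / 4.72 = 0.1469 hr⁻¹
Accumulation ratio R = 1 / (1 − e^(−kτ)) = 1 / (1 − e^(−0.1469×4.50)) = 1 / (1 − 0.5164) = 2.068
Loading dose = maintenance dose × R = 422 × 2.068 ≈ 873 mg

873 mg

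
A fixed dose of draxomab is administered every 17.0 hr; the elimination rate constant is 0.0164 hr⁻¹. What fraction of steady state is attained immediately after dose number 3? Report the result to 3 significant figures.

0.567

f_n = 1 − e^(−nkτ) = 1 − e^(−3 × 0.01640 × 17.0) = 1 − e^(−0.8364) = 1 − 0.4333 ≈ 0.567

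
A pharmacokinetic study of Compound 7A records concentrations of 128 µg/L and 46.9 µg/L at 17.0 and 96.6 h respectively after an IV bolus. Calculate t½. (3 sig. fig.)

55.0 hours

k = ln(C₁/C₂) / (t₂ − t₁) = ln(128/46.9) / (96.6 − 17.0)
  = 1.004 / 79.60 = 0.01261 h⁻¹
t½ = ln 2 / k = ln 2 / 0.01261 ≈ 55.0 hours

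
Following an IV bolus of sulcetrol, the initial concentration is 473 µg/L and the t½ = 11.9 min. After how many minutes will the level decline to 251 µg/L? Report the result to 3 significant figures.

10.9 minutes

k = ln 2 / 11.9 = 0.05825 min⁻¹
C(t) = C₀ e^(−kt)  ⇒  t = ln(C₀/C) / k
t = ln(473/251) / 0.05825 = 0.6336 / 0.05825 ≈ 10.9 minutes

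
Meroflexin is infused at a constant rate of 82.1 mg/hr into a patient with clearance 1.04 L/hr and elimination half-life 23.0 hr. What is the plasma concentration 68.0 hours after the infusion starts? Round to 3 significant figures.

Css = rate / CL = 82.1 / 1.04 = 78.94 µg/mL
k = ln 2 / 23.0 = 0.03014 hr⁻¹
C(t) = Css (1 − e^(−kt)) = 78.94 × (1 − e^(−2.049)) = 78.94 × 0.8712 ≈ 68.8 µg/mL

68.8 µg/mL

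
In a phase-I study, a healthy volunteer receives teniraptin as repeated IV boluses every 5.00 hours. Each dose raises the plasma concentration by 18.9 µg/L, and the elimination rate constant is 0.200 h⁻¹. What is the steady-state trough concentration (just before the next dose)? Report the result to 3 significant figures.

11.0 µg/L

Fraction remaining after one interval: e^(−kτ) = e^(−0.2000 × 5.00) = 0.3679
R = 1 / (1 − 0.3679) = 1.582
Css,max = 18.9 × 1.582 = 29.90 µg/L
Css,min = Css,max × e^(−kτ) = 29.90 × 0.3679 ≈ 11.0 µg/L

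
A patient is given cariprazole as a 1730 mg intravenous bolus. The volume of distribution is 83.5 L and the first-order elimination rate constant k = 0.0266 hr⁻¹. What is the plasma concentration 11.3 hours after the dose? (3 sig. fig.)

15.3 µg/mL

C₀ = dose / V = 1730 / 83.5 = 20.72 µg/mL
C(t) = C₀ e^(−kt) = 20.72 × e^(−0.02660 × 11.3) = 20.72 × e^(−0.3006) = 20.72 × 0.7404 ≈ 15.3 µg/mL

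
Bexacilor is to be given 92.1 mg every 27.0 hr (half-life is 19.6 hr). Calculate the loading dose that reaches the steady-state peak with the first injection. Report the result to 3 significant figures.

k = ln 2 / 19.6 = 0.03536 hr⁻¹
Accumulation ratio R = 1 / (1 − e^(−kτ)) = 1 / (1 − e^(−0.03536×27.0)) = 1 / (1 − 0.3849) = 1.626
Loading dose = maintenance dose × R = 92.1 × 1.626 ≈ 150 mg

150 mg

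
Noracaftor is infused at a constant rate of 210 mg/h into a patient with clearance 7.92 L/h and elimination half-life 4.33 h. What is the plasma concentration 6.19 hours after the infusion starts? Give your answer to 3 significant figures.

16.7 µg/mL

Css = rate / CL = 210 / 7.92 = 26.52 µg/mL
k = ln 2 / 4.33 = 0.1601 h⁻¹
C(t) = Css (1 − e^(−kt)) = 26.52 × (1 − e^(−0.9909)) = 26.52 × 0.6288 ≈ 16.7 µg/mL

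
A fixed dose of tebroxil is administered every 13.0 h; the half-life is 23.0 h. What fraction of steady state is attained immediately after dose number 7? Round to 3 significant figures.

0.936

k = ln 2 / 23.0 = 0.03014 h⁻¹
f_n = 1 − e^(−nkτ) = 1 − e^(−7 × 0.03014 × 13.0) = 1 − e^(−2.742) = 1 − 0.06441 ≈ 0.936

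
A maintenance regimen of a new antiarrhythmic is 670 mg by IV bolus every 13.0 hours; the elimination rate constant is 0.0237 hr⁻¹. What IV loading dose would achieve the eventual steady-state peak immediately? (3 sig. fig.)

Accumulation ratio R = 1 / (1 − e^(−kτ)) = 1 / (1 − e^(−0.02370×13.0)) = 1 / (1 − 0.7348) = 3.771
Loading dose = maintenance dose × R = 670 × 3.771 ≈ 2530 mg

2530 mg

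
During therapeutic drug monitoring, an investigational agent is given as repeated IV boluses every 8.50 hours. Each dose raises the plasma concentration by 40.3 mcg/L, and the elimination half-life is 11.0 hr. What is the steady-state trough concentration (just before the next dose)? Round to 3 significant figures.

k = ln 2 / 11.0 = 0.06301 hr⁻¹
Fraction remaining after one interval: e^(−kτ) = e^(−0.06301 × 8.50) = 0.5853
R = 1 / (1 − 0.5853) = 2.411
Css,max = 40.3 × 2.411 = 97.18 mcg/L
Css,min = Css,max × e^(−kτ) = 97.18 × 0.5853 ≈ 56.9 mcg/L

56.9 mcg/L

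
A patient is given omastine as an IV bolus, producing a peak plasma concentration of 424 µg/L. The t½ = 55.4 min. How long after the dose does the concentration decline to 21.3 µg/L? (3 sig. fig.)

k = ln 2 / 55.4 = 0.01251 min⁻¹
C(t) = C₀ e^(−kt)  ⇒  t = ln(C₀/C) / k
t = ln(424/21.3) / 0.01251 = 2.991 / 0.01251 ≈ 239 minutes

239 minutes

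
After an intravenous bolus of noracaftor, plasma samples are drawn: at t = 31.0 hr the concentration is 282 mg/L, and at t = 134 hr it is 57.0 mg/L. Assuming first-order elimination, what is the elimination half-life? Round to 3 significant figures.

44.7 hours

k = ln(C₁/C₂) / (t₂ − t₁) = ln(282/57.0) / (134 − 31.0)
  = 1.599 / 103.0 = 0.01552 hr⁻¹
t½ = ln 2 / k = ln 2 / 0.01552 ≈ 44.7 hours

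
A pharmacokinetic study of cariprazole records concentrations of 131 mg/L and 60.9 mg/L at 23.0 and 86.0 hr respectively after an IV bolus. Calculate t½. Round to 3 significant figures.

k = ln(C₁/C₂) / (t₂ − t₁) = ln(131/60.9) / (86.0 − 23.0)
  = 0.7660 / 63.00 = 0.01216 hr⁻¹
t½ = ln 2 / k = ln 2 / 0.01216 ≈ 57.0 hours

57.0 hours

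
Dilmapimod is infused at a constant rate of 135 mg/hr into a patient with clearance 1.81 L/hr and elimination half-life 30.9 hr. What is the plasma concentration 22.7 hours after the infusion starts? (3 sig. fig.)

29.8 µg/mL

Css = rate / CL = 135 / 1.81 = 74.59 µg/mL
k = ln 2 / 30.9 = 0.02243 hr⁻¹
C(t) = Css (1 − e^(−kt)) = 74.59 × (1 − e^(−0.5092)) = 74.59 × 0.3990 ≈ 29.8 µg/mL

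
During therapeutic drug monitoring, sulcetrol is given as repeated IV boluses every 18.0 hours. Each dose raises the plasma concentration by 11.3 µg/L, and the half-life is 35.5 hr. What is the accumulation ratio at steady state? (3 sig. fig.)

k = ln 2 / 35.5 = 0.01953 hr⁻¹
Fraction remaining after one interval: e^(−kτ) = e^(−0.01953 × 18.0) = 0.7037
R = 1 / (1 − 0.7037) = 1 / 0.2963 ≈ 3.37

3.37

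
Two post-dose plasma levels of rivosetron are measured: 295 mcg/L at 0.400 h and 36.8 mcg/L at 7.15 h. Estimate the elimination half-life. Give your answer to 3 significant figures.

k = ln(C₁/C₂) / (t₂ − t₁) = ln(295/36.8) / (7.15 − 0.400)
  = 2.081 / 6.750 = 0.3084 h⁻¹
t½ = ln 2 / k = ln 2 / 0.3084 ≈ 2.25 hours

2.25 hours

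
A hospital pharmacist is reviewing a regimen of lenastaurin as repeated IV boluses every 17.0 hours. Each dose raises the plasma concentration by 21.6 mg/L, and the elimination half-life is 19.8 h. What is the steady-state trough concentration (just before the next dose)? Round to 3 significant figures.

26.6 mg/L

k = ln 2 / 19.8 = 0.03501 h⁻¹
Fraction remaining after one interval: e^(−kτ) = e^(−0.03501 × 17.0) = 0.5515
R = 1 / (1 − 0.5515) = 2.230
Css,max = 21.6 × 2.230 = 48.16 mg/L
Css,min = Css,max × e^(−kτ) = 48.16 × 0.5515 ≈ 26.6 mg/L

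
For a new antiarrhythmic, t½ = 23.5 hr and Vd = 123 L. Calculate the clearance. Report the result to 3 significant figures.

3.63 L/hr

k = ln 2 / t½ = ln 2 / 23.5 = 0.02950 hr⁻¹
CL = k · V = 0.02950 × 123 ≈ 3.63 L/hr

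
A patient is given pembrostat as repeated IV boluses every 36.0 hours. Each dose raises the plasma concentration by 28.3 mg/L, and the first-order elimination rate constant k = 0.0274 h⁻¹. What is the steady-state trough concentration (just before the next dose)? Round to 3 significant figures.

Fraction remaining after one interval: e^(−kτ) = e^(−0.02740 × 36.0) = 0.3729
R = 1 / (1 − 0.3729) = 1.595
Css,max = 28.3 × 1.595 = 45.13 mg/L
Css,min = Css,max × e^(−kτ) = 45.13 × 0.3729 ≈ 16.8 mg/L

16.8 mg/L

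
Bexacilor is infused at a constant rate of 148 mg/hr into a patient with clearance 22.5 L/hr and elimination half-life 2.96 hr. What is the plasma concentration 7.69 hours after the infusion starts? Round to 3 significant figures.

Css = rate / CL = 148 / 22.5 = 6.578 mg/L
k = ln 2 / 2.96 = 0.2342 hr⁻¹
C(t) = Css (1 − e^(−kt)) = 6.578 × (1 − e^(−1.801)) = 6.578 × 0.8348 ≈ 5.49 mg/L

5.49 mg/L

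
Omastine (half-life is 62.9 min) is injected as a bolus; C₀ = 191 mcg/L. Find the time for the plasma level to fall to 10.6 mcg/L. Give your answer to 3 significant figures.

262 minutes

k = ln 2 / 62.9 = 0.01102 min⁻¹
C(t) = C₀ e^(−kt)  ⇒  t = ln(C₀/C) / k
t = ln(191/10.6) / 0.01102 = 2.891 / 0.01102 ≈ 262 minutes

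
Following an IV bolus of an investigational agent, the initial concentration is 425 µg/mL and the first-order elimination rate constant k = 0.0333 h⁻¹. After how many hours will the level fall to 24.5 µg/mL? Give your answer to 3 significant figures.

C(t) = C₀ e^(−kt)  ⇒  t = ln(C₀/C) / k
t = ln(425/24.5) / 0.03330 = 2.853 / 0.03330 ≈ 85.7 hours

85.7 hours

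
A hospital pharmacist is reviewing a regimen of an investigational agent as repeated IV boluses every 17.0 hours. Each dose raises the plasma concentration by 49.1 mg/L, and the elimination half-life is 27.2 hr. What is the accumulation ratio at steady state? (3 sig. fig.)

2.84

k = ln 2 / 27.2 = 0.02548 hr⁻¹
Fraction remaining after one interval: e^(−kτ) = e^(−0.02548 × 17.0) = 0.6484
R = 1 / (1 − 0.6484) = 1 / 0.3516 ≈ 2.84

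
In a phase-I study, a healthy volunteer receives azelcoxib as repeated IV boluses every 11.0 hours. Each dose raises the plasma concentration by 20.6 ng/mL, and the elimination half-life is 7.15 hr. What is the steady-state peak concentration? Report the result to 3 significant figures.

k = ln 2 / 7.15 = 0.09694 hr⁻¹
Fraction remaining after one interval: e^(−kτ) = e^(−0.09694 × 11.0) = 0.3443
R = 1 / (1 − 0.3443) = 1.525
Css,max = 20.6 × 1.525 ≈ 31.4 ng/mL

31.4 ng/mL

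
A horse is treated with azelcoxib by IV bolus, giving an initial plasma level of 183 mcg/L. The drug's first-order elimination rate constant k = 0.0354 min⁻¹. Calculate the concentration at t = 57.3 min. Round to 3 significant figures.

C(t) = C₀ e^(−kt) = 183 × e^(−0.03540 × 57.3) = 183 × e^(−2.028) = 183 × 0.1315 ≈ 24.1 mcg/L

24.1 mcg/L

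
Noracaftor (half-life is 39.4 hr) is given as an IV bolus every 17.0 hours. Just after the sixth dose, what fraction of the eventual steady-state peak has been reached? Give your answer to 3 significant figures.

0.834

k = ln 2 / 39.4 = 0.01759 hr⁻¹
f_n = 1 − e^(−nkτ) = 1 − e^(−6 × 0.01759 × 17.0) = 1 − e^(−1.794) = 1 − 0.1662 ≈ 0.834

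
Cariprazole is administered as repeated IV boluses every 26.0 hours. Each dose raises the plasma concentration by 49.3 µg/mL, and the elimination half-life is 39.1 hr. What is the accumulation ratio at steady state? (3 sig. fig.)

k = ln 2 / 39.1 = 0.01773 hr⁻¹
Fraction remaining after one interval: e^(−kτ) = e^(−0.01773 × 26.0) = 0.6307
R = 1 / (1 − 0.6307) = 1 / 0.3693 ≈ 2.71

2.71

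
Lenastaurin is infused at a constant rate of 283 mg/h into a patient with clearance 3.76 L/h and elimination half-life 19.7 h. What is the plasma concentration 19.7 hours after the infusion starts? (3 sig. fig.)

Css = rate / CL = 283 / 3.76 = 75.27 mg/L
k = ln 2 / 19.7 = 0.03519 h⁻¹
C(t) = Css (1 − e^(−kt)) = 75.27 × (1 − e^(−0.6931)) = 75.27 × 0.5000 ≈ 37.6 mg/L

37.6 mg/L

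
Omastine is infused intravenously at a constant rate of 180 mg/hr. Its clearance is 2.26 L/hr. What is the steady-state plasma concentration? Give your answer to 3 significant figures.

79.6 µg/mL

Css = infusion rate / CL = 180 / 2.26 ≈ 79.6 µg/mL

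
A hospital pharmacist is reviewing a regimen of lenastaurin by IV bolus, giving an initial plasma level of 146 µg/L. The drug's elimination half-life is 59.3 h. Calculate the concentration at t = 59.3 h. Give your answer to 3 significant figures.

73.0 µg/L

k = ln 2 / 59.3 = 0.01169 h⁻¹
C(t) = C₀ e^(−kt) = 146 × e^(−0.01169 × 59.3) = 146 × e^(−0.6931) = 146 × 0.5000 ≈ 73.0 µg/L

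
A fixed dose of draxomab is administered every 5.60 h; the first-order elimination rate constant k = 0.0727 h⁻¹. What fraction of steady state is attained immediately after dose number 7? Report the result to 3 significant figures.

0.942

f_n = 1 − e^(−nkτ) = 1 − e^(−7 × 0.07270 × 5.60) = 1 − e^(−2.850) = 1 − 0.05785 ≈ 0.942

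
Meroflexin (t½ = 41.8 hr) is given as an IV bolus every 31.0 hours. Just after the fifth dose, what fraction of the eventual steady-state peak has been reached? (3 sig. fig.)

k = ln 2 / 41.8 = 0.01658 hr⁻¹
f_n = 1 − e^(−nkτ) = 1 − e^(−5 × 0.01658 × 31.0) = 1 − e^(−2.570) = 1 − 0.07651 ≈ 0.923

0.923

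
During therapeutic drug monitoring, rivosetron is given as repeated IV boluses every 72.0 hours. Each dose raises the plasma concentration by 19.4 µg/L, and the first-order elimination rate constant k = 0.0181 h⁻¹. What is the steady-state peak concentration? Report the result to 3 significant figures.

Fraction remaining after one interval: e^(−kτ) = e^(−0.01810 × 72.0) = 0.2717
R = 1 / (1 − 0.2717) = 1.373
Css,max = 19.4 × 1.373 ≈ 26.6 µg/L

26.6 µg/L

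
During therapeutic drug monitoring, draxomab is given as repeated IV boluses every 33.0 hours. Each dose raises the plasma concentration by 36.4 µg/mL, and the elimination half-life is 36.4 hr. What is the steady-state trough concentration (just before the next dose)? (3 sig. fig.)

41.6 µg/mL

k = ln 2 / 36.4 = 0.01904 hr⁻¹
Fraction remaining after one interval: e^(−kτ) = e^(−0.01904 × 33.0) = 0.5334
R = 1 / (1 − 0.5334) = 2.143
Css,max = 36.4 × 2.143 = 78.02 µg/mL
Css,min = Css,max × e^(−kτ) = 78.02 × 0.5334 ≈ 41.6 µg/mL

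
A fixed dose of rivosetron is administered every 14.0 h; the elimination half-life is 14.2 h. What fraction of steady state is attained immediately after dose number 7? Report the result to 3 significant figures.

0.992

k = ln 2 / 14.2 = 0.04881 h⁻¹
f_n = 1 − e^(−nkτ) = 1 − e^(−7 × 0.04881 × 14.0) = 1 − e^(−4.784) = 1 − 0.008365 ≈ 0.992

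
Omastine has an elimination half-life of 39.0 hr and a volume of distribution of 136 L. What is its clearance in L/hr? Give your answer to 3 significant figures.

2.42 L/hr

k = ln 2 / t½ = ln 2 / 39.0 = 0.01777 hr⁻¹
CL = k · V = 0.01777 × 136 ≈ 2.42 L/hr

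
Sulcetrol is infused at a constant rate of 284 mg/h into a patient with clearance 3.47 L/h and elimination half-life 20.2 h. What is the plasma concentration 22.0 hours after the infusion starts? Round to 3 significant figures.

43.4 mg/L

Css = rate / CL = 284 / 3.47 = 81.84 mg/L
k = ln 2 / 20.2 = 0.03431 h⁻¹
C(t) = Css (1 − e^(−kt)) = 81.84 × (1 − e^(−0.7549)) = 81.84 × 0.5299 ≈ 43.4 mg/L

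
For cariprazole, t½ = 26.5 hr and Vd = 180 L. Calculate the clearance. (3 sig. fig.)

k = ln 2 / t½ = ln 2 / 26.5 = 0.02616 hr⁻¹
CL = k · V = 0.02616 × 180 ≈ 4.71 L/hr

4.71 L/hr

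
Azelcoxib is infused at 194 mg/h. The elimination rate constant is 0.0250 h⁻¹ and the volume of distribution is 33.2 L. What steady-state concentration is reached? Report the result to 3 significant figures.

234 µg/mL

CL = k · V = 0.0250 × 33.2 = 0.8300 L/h
Css = rate / CL = 194 / 0.8300 ≈ 234 µg/mL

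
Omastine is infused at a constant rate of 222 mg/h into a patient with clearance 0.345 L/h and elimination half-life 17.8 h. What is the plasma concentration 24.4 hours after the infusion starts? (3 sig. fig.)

395 µg/mL

Css = rate / CL = 222 / 0.345 = 643.5 µg/mL
k = ln 2 / 17.8 = 0.03894 h⁻¹
C(t) = Css (1 − e^(−kt)) = 643.5 × (1 − e^(−0.9502)) = 643.5 × 0.6133 ≈ 395 µg/mL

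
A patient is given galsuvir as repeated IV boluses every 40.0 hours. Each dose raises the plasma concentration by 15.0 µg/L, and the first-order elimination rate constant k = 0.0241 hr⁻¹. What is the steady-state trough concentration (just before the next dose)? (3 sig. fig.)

Fraction remaining after one interval: e^(−kτ) = e^(−0.02410 × 40.0) = 0.3814
R = 1 / (1 − 0.3814) = 1.616
Css,max = 15.0 × 1.616 = 24.25 µg/L
Css,min = Css,max × e^(−kτ) = 24.25 × 0.3814 ≈ 9.25 µg/L

9.25 µg/L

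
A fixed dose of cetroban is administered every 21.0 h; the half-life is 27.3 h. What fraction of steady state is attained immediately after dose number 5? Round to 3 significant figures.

k = ln 2 / 27.3 = 0.02539 h⁻¹
f_n = 1 − e^(−nkτ) = 1 − e^(−5 × 0.02539 × 21.0) = 1 − e^(−2.666) = 1 − 0.06953 ≈ 0.930

0.930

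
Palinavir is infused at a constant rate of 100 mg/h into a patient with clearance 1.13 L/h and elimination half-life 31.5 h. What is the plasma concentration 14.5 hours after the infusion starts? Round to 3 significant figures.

24.2 µg/mL

Css = rate / CL = 100 / 1.13 = 88.50 µg/mL
k = ln 2 / 31.5 = 0.02200 h⁻¹
C(t) = Css (1 − e^(−kt)) = 88.50 × (1 − e^(−0.3191)) = 88.50 × 0.2732 ≈ 24.2 µg/mL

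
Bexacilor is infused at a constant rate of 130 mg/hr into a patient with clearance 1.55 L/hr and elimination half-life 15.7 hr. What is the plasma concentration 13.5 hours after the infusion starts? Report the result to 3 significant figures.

Css = rate / CL = 130 / 1.55 = 83.87 mg/L
k = ln 2 / 15.7 = 0.04415 hr⁻¹
C(t) = Css (1 − e^(−kt)) = 83.87 × (1 − e^(−0.5960)) = 83.87 × 0.4490 ≈ 37.7 mg/L

37.7 mg/L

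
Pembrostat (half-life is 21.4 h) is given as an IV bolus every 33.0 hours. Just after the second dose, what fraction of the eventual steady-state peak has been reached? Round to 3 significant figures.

k = ln 2 / 21.4 = 0.03239 h⁻¹
f_n = 1 − e^(−nkτ) = 1 − e^(−2 × 0.03239 × 33.0) = 1 − e^(−2.138) = 1 − 0.1179 ≈ 0.882

0.882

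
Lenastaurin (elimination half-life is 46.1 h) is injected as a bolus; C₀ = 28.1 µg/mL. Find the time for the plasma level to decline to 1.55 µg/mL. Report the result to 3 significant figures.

k = ln 2 / 46.1 = 0.01504 h⁻¹
C(t) = C₀ e^(−kt)  ⇒  t = ln(C₀/C) / k
t = ln(28.1/1.55) / 0.01504 = 2.898 / 0.01504 ≈ 193 hours

193 hours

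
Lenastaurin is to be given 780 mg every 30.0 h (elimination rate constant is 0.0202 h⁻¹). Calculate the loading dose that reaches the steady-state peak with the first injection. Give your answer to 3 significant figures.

1720 mg

Accumulation ratio R = 1 / (1 − e^(−kτ)) = 1 / (1 − e^(−0.02020×30.0)) = 1 / (1 − 0.5455) = 2.200
Loading dose = maintenance dose × R = 780 × 2.200 ≈ 1720 mg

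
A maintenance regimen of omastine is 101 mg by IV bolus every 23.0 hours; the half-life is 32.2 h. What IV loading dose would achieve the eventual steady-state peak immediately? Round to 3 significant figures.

k = ln 2 / 32.2 = 0.02153 h⁻¹
Accumulation ratio R = 1 / (1 − e^(−kτ)) = 1 / (1 − e^(−0.02153×23.0)) = 1 / (1 − 0.6095) = 2.561
Loading dose = maintenance dose × R = 101 × 2.561 ≈ 259 mg

259 mg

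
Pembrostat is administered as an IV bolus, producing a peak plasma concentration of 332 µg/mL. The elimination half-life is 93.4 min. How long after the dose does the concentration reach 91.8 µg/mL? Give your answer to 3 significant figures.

k = ln 2 / 93.4 = 0.007421 min⁻¹
C(t) = C₀ e^(−kt)  ⇒  t = ln(C₀/C) / k
t = ln(332/91.8) / 0.007421 = 1.286 / 0.007421 ≈ 173 minutes

173 minutes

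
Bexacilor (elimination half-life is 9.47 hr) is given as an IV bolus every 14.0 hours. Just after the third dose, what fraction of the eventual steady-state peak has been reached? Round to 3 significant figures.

k = ln 2 / 9.47 = 0.07319 hr⁻¹
f_n = 1 − e^(−nkτ) = 1 − e^(−3 × 0.07319 × 14.0) = 1 − e^(−3.074) = 1 − 0.04623 ≈ 0.954

0.954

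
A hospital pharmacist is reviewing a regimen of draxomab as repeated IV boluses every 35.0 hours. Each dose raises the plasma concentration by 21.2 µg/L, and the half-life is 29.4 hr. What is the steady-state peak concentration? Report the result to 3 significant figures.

k = ln 2 / 29.4 = 0.02358 hr⁻¹
Fraction remaining after one interval: e^(−kτ) = e^(−0.02358 × 35.0) = 0.4382
R = 1 / (1 − 0.4382) = 1.780
Css,max = 21.2 × 1.780 ≈ 37.7 µg/L

37.7 µg/L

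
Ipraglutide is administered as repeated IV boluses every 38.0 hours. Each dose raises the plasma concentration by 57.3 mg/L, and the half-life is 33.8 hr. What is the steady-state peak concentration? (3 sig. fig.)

k = ln 2 / 33.8 = 0.02051 hr⁻¹
Fraction remaining after one interval: e^(−kτ) = e^(−0.02051 × 38.0) = 0.4587
R = 1 / (1 − 0.4587) = 1.848
Css,max = 57.3 × 1.848 ≈ 106 mg/L

106 mg/L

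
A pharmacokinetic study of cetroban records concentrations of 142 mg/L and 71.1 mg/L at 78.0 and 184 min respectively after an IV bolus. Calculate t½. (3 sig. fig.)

k = ln(C₁/C₂) / (t₂ − t₁) = ln(142/71.1) / (184 − 78.0)
  = 0.6917 / 106.0 = 0.006526 min⁻¹
t½ = ln 2 / k = ln 2 / 0.006526 ≈ 106 minutes

106 minutes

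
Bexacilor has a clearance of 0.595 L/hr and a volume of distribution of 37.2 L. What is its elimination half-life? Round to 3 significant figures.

k = CL / V = 0.595 / 37.2 = 0.01599 hr⁻¹
t½ = ln 2 / k = ln 2 / 0.01599 ≈ 43.3 hours

43.3 hours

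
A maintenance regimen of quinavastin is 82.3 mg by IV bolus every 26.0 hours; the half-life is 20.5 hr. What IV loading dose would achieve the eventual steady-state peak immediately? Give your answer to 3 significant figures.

k = ln 2 / 20.5 = 0.03381 hr⁻¹
Accumulation ratio R = 1 / (1 − e^(−kτ)) = 1 / (1 − e^(−0.03381×26.0)) = 1 / (1 − 0.4152) = 1.710
Loading dose = maintenance dose × R = 82.3 × 1.710 ≈ 141 mg

141 mg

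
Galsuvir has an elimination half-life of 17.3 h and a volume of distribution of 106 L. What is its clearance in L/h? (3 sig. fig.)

k = ln 2 / t½ = ln 2 / 17.3 = 0.04007 h⁻¹
CL = k · V = 0.04007 × 106 ≈ 4.25 L/h

4.25 L/h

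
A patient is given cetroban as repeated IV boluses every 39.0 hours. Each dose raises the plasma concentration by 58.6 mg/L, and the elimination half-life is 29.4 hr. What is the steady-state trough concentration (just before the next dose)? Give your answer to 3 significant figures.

k = ln 2 / 29.4 = 0.02358 hr⁻¹
Fraction remaining after one interval: e^(−kτ) = e^(−0.02358 × 39.0) = 0.3987
R = 1 / (1 − 0.3987) = 1.663
Css,max = 58.6 × 1.663 = 97.46 mg/L
Css,min = Css,max × e^(−kτ) = 97.46 × 0.3987 ≈ 38.9 mg/L

38.9 mg/L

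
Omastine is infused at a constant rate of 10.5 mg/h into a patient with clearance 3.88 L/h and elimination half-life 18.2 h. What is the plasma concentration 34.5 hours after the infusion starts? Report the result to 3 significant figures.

1.98 µg/mL

Css = rate / CL = 10.5 / 3.88 = 2.706 µg/mL
k = ln 2 / 18.2 = 0.03809 h⁻¹
C(t) = Css (1 − e^(−kt)) = 2.706 × (1 − e^(−1.314)) = 2.706 × 0.7312 ≈ 1.98 µg/mL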